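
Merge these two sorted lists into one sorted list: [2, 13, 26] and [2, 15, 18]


List A: [2, 13, 26]
List B: [2, 15, 18]
Repeatedly compare the front elements and take the smaller:
  2 vs 2 -> take 2
  13 vs 2 -> take 2
  13 vs 15 -> take 13
  26 vs 15 -> take 15
  26 vs 18 -> take 18
  B is exhausted; append the rest of A: [26]
Final answer: [2, 2, 13, 15, 18, 26]


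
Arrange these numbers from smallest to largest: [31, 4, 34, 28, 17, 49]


Original list: [31, 4, 34, 28, 17, 49]
Repeatedly take the smallest remaining element:
  Remaining [31, 4, 34, 28, 17, 49] -> smallest is 4
  Remaining [31, 34, 28, 17, 49] -> smallest is 17
  Remaining [31, 34, 28, 49] -> smallest is 28
  Remaining [31, 34, 49] -> smallest is 31
  Remaining [34, 49] -> smallest is 34
  Remaining [49] -> smallest is 49
Collecting the picks in order gives the sorted list.
Final answer: [4, 17, 28, 31, 34, 49]


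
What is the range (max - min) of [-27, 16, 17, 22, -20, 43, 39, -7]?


Maximum value: 43
Minimum value: -27
Range = 43 - (-27) = 70
Final answer: 70


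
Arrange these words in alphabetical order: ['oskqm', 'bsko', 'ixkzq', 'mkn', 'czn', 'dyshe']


Compare strings character by character (the first differing letter decides):
  'bsko' < 'czn' since 'b' < 'c' at position 1
  'czn' < 'dyshe' since 'c' < 'd' at position 1
  'dyshe' < 'ixkzq' since 'd' < 'i' at position 1
  'ixkzq' < 'mkn' since 'i' < 'm' at position 1
  'mkn' < 'oskqm' since 'm' < 'o' at position 1
Chaining these comparisons gives the alphabetical order.
Final answer: ['bsko', 'czn', 'dyshe', 'ixkzq', 'mkn', 'oskqm']


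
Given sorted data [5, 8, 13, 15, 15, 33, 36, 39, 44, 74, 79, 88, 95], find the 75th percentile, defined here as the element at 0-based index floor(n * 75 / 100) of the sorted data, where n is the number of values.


The dataset has n = 13 elements.
Index = floor(13 * 75 / 100) = floor(975 / 100) = floor(9.75) = 9
Counting from index 0 in the sorted data, the element at index 9 is 74.
Final answer: 74


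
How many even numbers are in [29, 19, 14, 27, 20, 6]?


Check each element:
  29 is odd
  19 is odd
  14 is even
  27 is odd
  20 is even
  6 is even
Evens: [14, 20, 6]
Count of evens = 3
Final answer: 3


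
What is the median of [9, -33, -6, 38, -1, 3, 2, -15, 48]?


First, sort the list: [-33, -15, -6, -1, 2, 3, 9, 38, 48]
The list has 9 elements (odd count).
The middle index is 4 (0-based), and the element there is 2.
Final answer: 2


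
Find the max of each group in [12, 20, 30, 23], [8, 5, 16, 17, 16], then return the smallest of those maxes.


Find max of each group:
  Group 1: [12, 20, 30, 23] -> max = 30
  Group 2: [8, 5, 16, 17, 16] -> max = 17
Maxes: [30, 17]
Minimum of maxes = 17
Final answer: 17


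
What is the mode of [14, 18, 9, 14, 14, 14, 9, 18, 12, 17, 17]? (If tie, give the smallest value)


Count the frequency of each value:
  9 appears 2 time(s)
  12 appears 1 time(s)
  14 appears 4 time(s)
  17 appears 2 time(s)
  18 appears 2 time(s)
Maximum frequency is 4.
Only 14 reaches that frequency, so it is the mode.
Final answer: 14


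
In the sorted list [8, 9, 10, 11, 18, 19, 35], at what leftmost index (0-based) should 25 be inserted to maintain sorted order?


List is sorted: [8, 9, 10, 11, 18, 19, 35]
We need the leftmost position where 25 can be inserted, i.e. the first index whose element is >= 25 (or the end of the list if none is).
Binary search with low=0, high=7 (0-based indices):
  low=0, high=7, mid=3: a[3]=11 < 25, so low = 4
  low=4, high=7, mid=5: a[5]=19 < 25, so low = 6
  low=6, high=7, mid=6: a[6]=35 >= 25, so high = 6
Now low = high = 6, so the insertion index is 6.
Final answer: 6


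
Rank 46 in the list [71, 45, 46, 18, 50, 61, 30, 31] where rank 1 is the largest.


Sort descending: [71, 61, 50, 46, 45, 31, 30, 18]
Find 46 in the sorted list.
46 is at position 4.
Final answer: 4


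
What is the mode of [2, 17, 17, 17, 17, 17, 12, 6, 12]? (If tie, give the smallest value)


Count the frequency of each value:
  2 appears 1 time(s)
  6 appears 1 time(s)
  12 appears 2 time(s)
  17 appears 5 time(s)
Maximum frequency is 5.
Only 17 reaches that frequency, so it is the mode.
Final answer: 17


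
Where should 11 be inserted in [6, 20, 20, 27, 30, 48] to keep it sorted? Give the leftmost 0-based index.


List is sorted: [6, 20, 20, 27, 30, 48]
We need the leftmost position where 11 can be inserted, i.e. the first index whose element is >= 11 (or the end of the list if none is).
Binary search with low=0, high=6 (0-based indices):
  low=0, high=6, mid=3: a[3]=27 >= 11, so high = 3
  low=0, high=3, mid=1: a[1]=20 >= 11, so high = 1
  low=0, high=1, mid=0: a[0]=6 < 11, so low = 1
Now low = high = 1, so the insertion index is 1.
Final answer: 1


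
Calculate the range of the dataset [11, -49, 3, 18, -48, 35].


Maximum value: 35
Minimum value: -49
Range = 35 - (-49) = 84
Final answer: 84


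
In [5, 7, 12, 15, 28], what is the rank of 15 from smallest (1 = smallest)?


Sort ascending: [5, 7, 12, 15, 28]
Find 15 in the sorted list.
15 is at position 4 (1-indexed).
Final answer: 4


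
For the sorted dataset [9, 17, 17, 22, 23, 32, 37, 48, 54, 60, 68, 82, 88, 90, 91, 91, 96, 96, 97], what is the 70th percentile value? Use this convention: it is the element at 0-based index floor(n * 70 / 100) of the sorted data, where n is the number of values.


The dataset has n = 19 elements.
Index = floor(19 * 70 / 100) = floor(1330 / 100) = floor(13.3) = 13
Counting from index 0 in the sorted data, the element at index 13 is 90.
Final answer: 90


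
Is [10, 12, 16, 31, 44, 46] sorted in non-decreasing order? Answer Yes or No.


Check consecutive pairs:
  10 <= 12? True
  12 <= 16? True
  16 <= 31? True
  31 <= 44? True
  44 <= 46? True
Every consecutive pair is in order, so the list is non-decreasing.
Final answer: Yes


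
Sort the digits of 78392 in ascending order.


The number 78392 has digits: 7, 8, 3, 9, 2
Sorted: 2, 3, 7, 8, 9
Joining the sorted digits gives the result.
Final answer: 23789


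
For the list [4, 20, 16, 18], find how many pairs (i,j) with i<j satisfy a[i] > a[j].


For each element, count the later elements that are smaller than it:
  4 (index 0): smaller elements after it = [] -> 0
  20 (index 1): smaller elements after it = [16, 18] -> 2
  16 (index 2): smaller elements after it = [] -> 0
Total inversions = 0 + 2 + 0 = 2
Final answer: 2


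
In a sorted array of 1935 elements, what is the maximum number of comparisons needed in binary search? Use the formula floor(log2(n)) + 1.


Binary search halves the search space each step.
Maximum comparisons = floor(log2(1935)) + 1
log2(1935) = 10.9181
floor(log2(1935)) = 10, so 10 + 1 = 11
Final answer: 11


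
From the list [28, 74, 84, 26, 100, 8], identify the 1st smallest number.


Sort ascending: [8, 26, 28, 74, 84, 100]
The 1st element (1-indexed) is at index 0.
Value = 8
Final answer: 8


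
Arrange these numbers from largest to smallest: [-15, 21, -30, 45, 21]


Original list: [-15, 21, -30, 45, 21]
Repeatedly take the largest remaining element:
  Remaining [-15, 21, -30, 45, 21] -> largest is 45
  Remaining [-15, 21, -30, 21] -> largest is 21
  Remaining [-15, -30, 21] -> largest is 21
  Remaining [-15, -30] -> largest is -15
  Remaining [-30] -> largest is -30
Collecting the picks in order gives the descending list.
Final answer: [45, 21, 21, -15, -30]


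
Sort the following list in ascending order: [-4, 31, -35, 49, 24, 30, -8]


Original list: [-4, 31, -35, 49, 24, 30, -8]
Repeatedly take the smallest remaining element:
  Remaining [-4, 31, -35, 49, 24, 30, -8] -> smallest is -35
  Remaining [-4, 31, 49, 24, 30, -8] -> smallest is -8
  Remaining [-4, 31, 49, 24, 30] -> smallest is -4
  Remaining [31, 49, 24, 30] -> smallest is 24
  Remaining [31, 49, 30] -> smallest is 30
  Remaining [31, 49] -> smallest is 31
  Remaining [49] -> smallest is 49
Collecting the picks in order gives the sorted list.
Final answer: [-35, -8, -4, 24, 30, 31, 49]


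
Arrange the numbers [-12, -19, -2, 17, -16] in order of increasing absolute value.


Compute absolute values:
  |-12| = 12
  |-19| = 19
  |-2| = 2
  |17| = 17
  |-16| = 16
Absolute values in increasing order: 2 < 12 < 16 < 17 < 19
Listing the original numbers in that order gives the answer.
Final answer: [-2, -12, -16, 17, -19]


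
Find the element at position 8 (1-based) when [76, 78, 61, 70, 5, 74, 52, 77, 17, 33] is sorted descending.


Sort descending: [78, 77, 76, 74, 70, 61, 52, 33, 17, 5]
The 8th element (1-indexed) is at index 7.
Value = 33
Final answer: 33


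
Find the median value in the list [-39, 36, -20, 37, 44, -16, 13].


First, sort the list: [-39, -20, -16, 13, 36, 37, 44]
The list has 7 elements (odd count).
The middle index is 3 (0-based), and the element there is 13.
Final answer: 13


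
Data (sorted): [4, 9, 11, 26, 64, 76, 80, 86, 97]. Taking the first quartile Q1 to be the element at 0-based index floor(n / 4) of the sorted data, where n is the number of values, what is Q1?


The list has n = 9 elements.
Q1 index = floor(9 / 4) = floor(2.25) = 2
Counting from index 0 in the sorted data, the element at index 2 is 11.
Final answer: 11


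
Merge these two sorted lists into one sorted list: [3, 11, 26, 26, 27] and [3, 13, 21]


List A: [3, 11, 26, 26, 27]
List B: [3, 13, 21]
Repeatedly compare the front elements and take the smaller:
  3 vs 3 -> take 3
  11 vs 3 -> take 3
  11 vs 13 -> take 11
  26 vs 13 -> take 13
  26 vs 21 -> take 21
  B is exhausted; append the rest of A: [26, 26, 27]
Final answer: [3, 3, 11, 13, 21, 26, 26, 27]


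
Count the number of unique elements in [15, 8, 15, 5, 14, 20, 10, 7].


List all unique values:
Distinct values: [5, 7, 8, 10, 14, 15, 20]
Count = 7
Final answer: 7


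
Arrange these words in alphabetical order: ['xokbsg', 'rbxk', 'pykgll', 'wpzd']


Compare strings character by character (the first differing letter decides):
  'pykgll' < 'rbxk' since 'p' < 'r' at position 1
  'rbxk' < 'wpzd' since 'r' < 'w' at position 1
  'wpzd' < 'xokbsg' since 'w' < 'x' at position 1
Chaining these comparisons gives the alphabetical order.
Final answer: ['pykgll', 'rbxk', 'wpzd', 'xokbsg']


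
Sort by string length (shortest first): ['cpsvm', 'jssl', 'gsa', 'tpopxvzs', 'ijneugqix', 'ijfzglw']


Compute lengths:
  'cpsvm' has length 5
  'jssl' has length 4
  'gsa' has length 3
  'tpopxvzs' has length 8
  'ijneugqix' has length 9
  'ijfzglw' has length 7
Lengths in increasing order: 3 < 4 < 5 < 7 < 8 < 9
Listing the words in that order gives the answer.
Final answer: ['gsa', 'jssl', 'cpsvm', 'ijfzglw', 'tpopxvzs', 'ijneugqix']


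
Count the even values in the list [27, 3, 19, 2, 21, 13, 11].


Check each element:
  27 is odd
  3 is odd
  19 is odd
  2 is even
  21 is odd
  13 is odd
  11 is odd
Evens: [2]
Count of evens = 1
Final answer: 1


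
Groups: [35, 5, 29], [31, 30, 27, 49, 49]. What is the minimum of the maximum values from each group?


Find max of each group:
  Group 1: [35, 5, 29] -> max = 35
  Group 2: [31, 30, 27, 49, 49] -> max = 49
Maxes: [35, 49]
Minimum of maxes = 35
Final answer: 35


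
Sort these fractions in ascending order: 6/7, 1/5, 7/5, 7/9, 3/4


Convert to decimal for comparison:
  6/7 = 0.8571
  1/5 = 0.2
  7/5 = 1.4
  7/9 = 0.7778
  3/4 = 0.75
Decimals in increasing order: 0.2 < 0.75 < 0.7778 < 0.8571 < 1.4
Writing each back as its fraction gives the sorted order.
Final answer: 1/5, 3/4, 7/9, 6/7, 7/5


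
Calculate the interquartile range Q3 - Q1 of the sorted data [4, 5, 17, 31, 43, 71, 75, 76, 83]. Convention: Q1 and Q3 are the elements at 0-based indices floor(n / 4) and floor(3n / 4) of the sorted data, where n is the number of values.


The data has n = 9 elements.
Q1 index = floor(9 / 4) = floor(2.25) = 2; Q3 index = floor(3 * 9 / 4) = floor(6.75) = 6
Q1 = element at index 2 = 17
Q3 = element at index 6 = 75
IQR = 75 - 17 = 58
Final answer: 58


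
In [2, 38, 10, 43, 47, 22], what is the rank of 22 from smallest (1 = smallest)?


Sort ascending: [2, 10, 22, 38, 43, 47]
Find 22 in the sorted list.
22 is at position 3 (1-indexed).
Final answer: 3


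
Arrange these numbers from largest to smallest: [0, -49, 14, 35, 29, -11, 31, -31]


Original list: [0, -49, 14, 35, 29, -11, 31, -31]
Repeatedly take the largest remaining element:
  Remaining [0, -49, 14, 35, 29, -11, 31, -31] -> largest is 35
  Remaining [0, -49, 14, 29, -11, 31, -31] -> largest is 31
  Remaining [0, -49, 14, 29, -11, -31] -> largest is 29
  Remaining [0, -49, 14, -11, -31] -> largest is 14
  Remaining [0, -49, -11, -31] -> largest is 0
  Remaining [-49, -11, -31] -> largest is -11
  Remaining [-49, -31] -> largest is -31
  Remaining [-49] -> largest is -49
Collecting the picks in order gives the descending list.
Final answer: [35, 31, 29, 14, 0, -11, -31, -49]


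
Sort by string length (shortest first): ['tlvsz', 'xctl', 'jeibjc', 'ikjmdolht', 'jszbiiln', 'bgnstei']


Compute lengths:
  'tlvsz' has length 5
  'xctl' has length 4
  'jeibjc' has length 6
  'ikjmdolht' has length 9
  'jszbiiln' has length 8
  'bgnstei' has length 7
Lengths in increasing order: 4 < 5 < 6 < 7 < 8 < 9
Listing the words in that order gives the answer.
Final answer: ['xctl', 'tlvsz', 'jeibjc', 'bgnstei', 'jszbiiln', 'ikjmdolht']


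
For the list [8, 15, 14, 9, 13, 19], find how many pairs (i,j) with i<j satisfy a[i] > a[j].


For each element, count the later elements that are smaller than it:
  8 (index 0): smaller elements after it = [] -> 0
  15 (index 1): smaller elements after it = [14, 9, 13] -> 3
  14 (index 2): smaller elements after it = [9, 13] -> 2
  9 (index 3): smaller elements after it = [] -> 0
  13 (index 4): smaller elements after it = [] -> 0
Total inversions = 0 + 3 + 2 + 0 + 0 = 5
Final answer: 5


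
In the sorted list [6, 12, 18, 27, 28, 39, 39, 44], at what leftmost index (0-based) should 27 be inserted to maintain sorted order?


List is sorted: [6, 12, 18, 27, 28, 39, 39, 44]
We need the leftmost position where 27 can be inserted, i.e. the first index whose element is >= 27 (or the end of the list if none is).
Binary search with low=0, high=8 (0-based indices):
  low=0, high=8, mid=4: a[4]=28 >= 27, so high = 4
  low=0, high=4, mid=2: a[2]=18 < 27, so low = 3
  low=3, high=4, mid=3: a[3]=27 >= 27, so high = 3
Now low = high = 3, so the insertion index is 3.
Final answer: 3


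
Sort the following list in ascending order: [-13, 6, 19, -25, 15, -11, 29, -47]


Original list: [-13, 6, 19, -25, 15, -11, 29, -47]
Repeatedly take the smallest remaining element:
  Remaining [-13, 6, 19, -25, 15, -11, 29, -47] -> smallest is -47
  Remaining [-13, 6, 19, -25, 15, -11, 29] -> smallest is -25
  Remaining [-13, 6, 19, 15, -11, 29] -> smallest is -13
  Remaining [6, 19, 15, -11, 29] -> smallest is -11
  Remaining [6, 19, 15, 29] -> smallest is 6
  Remaining [19, 15, 29] -> smallest is 15
  Remaining [19, 29] -> smallest is 19
  Remaining [29] -> smallest is 29
Collecting the picks in order gives the sorted list.
Final answer: [-47, -25, -13, -11, 6, 15, 19, 29]


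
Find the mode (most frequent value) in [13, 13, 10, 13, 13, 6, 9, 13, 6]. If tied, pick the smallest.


Count the frequency of each value:
  6 appears 2 time(s)
  9 appears 1 time(s)
  10 appears 1 time(s)
  13 appears 5 time(s)
Maximum frequency is 5.
Only 13 reaches that frequency, so it is the mode.
Final answer: 13


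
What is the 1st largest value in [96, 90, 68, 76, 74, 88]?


Sort descending: [96, 90, 88, 76, 74, 68]
The 1st element (1-indexed) is at index 0.
Value = 96
Final answer: 96


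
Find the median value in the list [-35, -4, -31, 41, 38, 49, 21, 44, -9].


First, sort the list: [-35, -31, -9, -4, 21, 38, 41, 44, 49]
The list has 9 elements (odd count).
The middle index is 4 (0-based), and the element there is 21.
Final answer: 21


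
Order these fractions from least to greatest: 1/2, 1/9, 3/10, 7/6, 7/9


Convert to decimal for comparison:
  1/2 = 0.5
  1/9 = 0.1111
  3/10 = 0.3
  7/6 = 1.1667
  7/9 = 0.7778
Decimals in increasing order: 0.1111 < 0.3 < 0.5 < 0.7778 < 1.1667
Writing each back as its fraction gives the sorted order.
Final answer: 1/9, 3/10, 1/2, 7/9, 7/6


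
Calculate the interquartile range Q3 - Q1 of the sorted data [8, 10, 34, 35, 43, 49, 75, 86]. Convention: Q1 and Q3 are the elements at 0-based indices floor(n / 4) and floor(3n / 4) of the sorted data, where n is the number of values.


The data has n = 8 elements.
Q1 index = floor(8 / 4) = floor(2) = 2; Q3 index = floor(3 * 8 / 4) = floor(6) = 6
Q1 = element at index 2 = 34
Q3 = element at index 6 = 75
IQR = 75 - 34 = 41
Final answer: 41


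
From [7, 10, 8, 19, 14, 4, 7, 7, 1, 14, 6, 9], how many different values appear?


List all unique values:
Distinct values: [1, 4, 6, 7, 8, 9, 10, 14, 19]
Count = 9
Final answer: 9


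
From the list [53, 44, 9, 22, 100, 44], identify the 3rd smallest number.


Sort ascending: [9, 22, 44, 44, 53, 100]
The 3rd element (1-indexed) is at index 2.
Value = 44
Final answer: 44


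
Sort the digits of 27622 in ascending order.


The number 27622 has digits: 2, 7, 6, 2, 2
Sorted: 2, 2, 2, 6, 7
Joining the sorted digits gives the result.
Final answer: 22267


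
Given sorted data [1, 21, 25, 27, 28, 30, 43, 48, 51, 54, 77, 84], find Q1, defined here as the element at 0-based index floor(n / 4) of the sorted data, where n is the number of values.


The list has n = 12 elements.
Q1 index = floor(12 / 4) = floor(3) = 3
Counting from index 0 in the sorted data, the element at index 3 is 27.
Final answer: 27


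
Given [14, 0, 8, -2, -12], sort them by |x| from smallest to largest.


Compute absolute values:
  |14| = 14
  |0| = 0
  |8| = 8
  |-2| = 2
  |-12| = 12
Absolute values in increasing order: 0 < 2 < 8 < 12 < 14
Listing the original numbers in that order gives the answer.
Final answer: [0, -2, 8, -12, 14]


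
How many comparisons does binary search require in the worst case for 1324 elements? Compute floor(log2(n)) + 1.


Binary search halves the search space each step.
Maximum comparisons = floor(log2(1324)) + 1
log2(1324) = 10.3707
floor(log2(1324)) = 10, so 10 + 1 = 11
Final answer: 11


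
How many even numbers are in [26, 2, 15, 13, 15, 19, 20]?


Check each element:
  26 is even
  2 is even
  15 is odd
  13 is odd
  15 is odd
  19 is odd
  20 is even
Evens: [26, 2, 20]
Count of evens = 3
Final answer: 3


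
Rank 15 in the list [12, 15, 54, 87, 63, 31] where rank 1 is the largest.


Sort descending: [87, 63, 54, 31, 15, 12]
Find 15 in the sorted list.
15 is at position 5.
Final answer: 5


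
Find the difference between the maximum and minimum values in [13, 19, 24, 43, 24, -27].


Maximum value: 43
Minimum value: -27
Range = 43 - (-27) = 70
Final answer: 70


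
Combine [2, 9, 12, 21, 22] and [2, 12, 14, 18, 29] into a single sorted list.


List A: [2, 9, 12, 21, 22]
List B: [2, 12, 14, 18, 29]
Repeatedly compare the front elements and take the smaller:
  2 vs 2 -> take 2
  9 vs 2 -> take 2
  9 vs 12 -> take 9
  12 vs 12 -> take 12
  21 vs 12 -> take 12
  21 vs 14 -> take 14
  21 vs 18 -> take 18
  21 vs 29 -> take 21
  22 vs 29 -> take 22
  A is exhausted; append the rest of B: [29]
Final answer: [2, 2, 9, 12, 12, 14, 18, 21, 22, 29]


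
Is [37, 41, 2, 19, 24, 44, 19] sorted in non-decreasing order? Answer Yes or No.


Check consecutive pairs:
  37 <= 41? True
  41 <= 2? False
  2 <= 19? True
  19 <= 24? True
  24 <= 44? True
  44 <= 19? False
2 consecutive pair(s) are out of order, so the list is not sorted.
Final answer: No


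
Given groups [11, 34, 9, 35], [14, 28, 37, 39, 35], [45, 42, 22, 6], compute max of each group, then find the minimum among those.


Find max of each group:
  Group 1: [11, 34, 9, 35] -> max = 35
  Group 2: [14, 28, 37, 39, 35] -> max = 39
  Group 3: [45, 42, 22, 6] -> max = 45
Maxes: [35, 39, 45]
Minimum of maxes = 35
Final answer: 35


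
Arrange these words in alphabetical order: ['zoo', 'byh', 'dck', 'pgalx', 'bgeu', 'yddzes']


Compare strings character by character (the first differing letter decides):
  'bgeu' < 'byh' since 'g' < 'y' at position 2
  'byh' < 'dck' since 'b' < 'd' at position 1
  'dck' < 'pgalx' since 'd' < 'p' at position 1
  'pgalx' < 'yddzes' since 'p' < 'y' at position 1
  'yddzes' < 'zoo' since 'y' < 'z' at position 1
Chaining these comparisons gives the alphabetical order.
Final answer: ['bgeu', 'byh', 'dck', 'pgalx', 'yddzes', 'zoo']


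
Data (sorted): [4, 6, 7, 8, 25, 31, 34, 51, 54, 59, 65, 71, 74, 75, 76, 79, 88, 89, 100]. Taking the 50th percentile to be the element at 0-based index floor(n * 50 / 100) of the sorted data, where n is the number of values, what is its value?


The dataset has n = 19 elements.
Index = floor(19 * 50 / 100) = floor(950 / 100) = floor(9.5) = 9
Counting from index 0 in the sorted data, the element at index 9 is 59.
Final answer: 59


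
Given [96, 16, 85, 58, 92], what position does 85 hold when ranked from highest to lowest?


Sort descending: [96, 92, 85, 58, 16]
Find 85 in the sorted list.
85 is at position 3.
Final answer: 3


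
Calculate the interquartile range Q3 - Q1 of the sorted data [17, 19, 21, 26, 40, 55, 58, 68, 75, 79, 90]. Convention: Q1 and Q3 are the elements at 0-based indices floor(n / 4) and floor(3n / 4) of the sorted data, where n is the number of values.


The data has n = 11 elements.
Q1 index = floor(11 / 4) = floor(2.75) = 2; Q3 index = floor(3 * 11 / 4) = floor(8.25) = 8
Q1 = element at index 2 = 21
Q3 = element at index 8 = 75
IQR = 75 - 21 = 54
Final answer: 54


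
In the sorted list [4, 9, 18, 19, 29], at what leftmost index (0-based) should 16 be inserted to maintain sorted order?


List is sorted: [4, 9, 18, 19, 29]
We need the leftmost position where 16 can be inserted, i.e. the first index whose element is >= 16 (or the end of the list if none is).
Binary search with low=0, high=5 (0-based indices):
  low=0, high=5, mid=2: a[2]=18 >= 16, so high = 2
  low=0, high=2, mid=1: a[1]=9 < 16, so low = 2
Now low = high = 2, so the insertion index is 2.
Final answer: 2


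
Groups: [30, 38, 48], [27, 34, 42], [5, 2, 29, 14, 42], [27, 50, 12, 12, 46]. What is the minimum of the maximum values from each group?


Find max of each group:
  Group 1: [30, 38, 48] -> max = 48
  Group 2: [27, 34, 42] -> max = 42
  Group 3: [5, 2, 29, 14, 42] -> max = 42
  Group 4: [27, 50, 12, 12, 46] -> max = 50
Maxes: [48, 42, 42, 50]
Minimum of maxes = 42
Final answer: 42


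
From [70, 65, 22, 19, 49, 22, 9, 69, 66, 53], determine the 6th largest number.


Sort descending: [70, 69, 66, 65, 53, 49, 22, 22, 19, 9]
The 6th element (1-indexed) is at index 5.
Value = 49
Final answer: 49


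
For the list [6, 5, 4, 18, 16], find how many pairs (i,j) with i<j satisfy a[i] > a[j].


For each element, count the later elements that are smaller than it:
  6 (index 0): smaller elements after it = [5, 4] -> 2
  5 (index 1): smaller elements after it = [4] -> 1
  4 (index 2): smaller elements after it = [] -> 0
  18 (index 3): smaller elements after it = [16] -> 1
Total inversions = 2 + 1 + 0 + 1 = 4
Final answer: 4


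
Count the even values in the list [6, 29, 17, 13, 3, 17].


Check each element:
  6 is even
  29 is odd
  17 is odd
  13 is odd
  3 is odd
  17 is odd
Evens: [6]
Count of evens = 1
Final answer: 1


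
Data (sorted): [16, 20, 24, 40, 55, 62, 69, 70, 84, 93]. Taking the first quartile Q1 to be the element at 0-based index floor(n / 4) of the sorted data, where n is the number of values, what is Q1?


The list has n = 10 elements.
Q1 index = floor(10 / 4) = floor(2.5) = 2
Counting from index 0 in the sorted data, the element at index 2 is 24.
Final answer: 24


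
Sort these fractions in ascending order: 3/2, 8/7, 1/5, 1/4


Convert to decimal for comparison:
  3/2 = 1.5
  8/7 = 1.1429
  1/5 = 0.2
  1/4 = 0.25
Decimals in increasing order: 0.2 < 0.25 < 1.1429 < 1.5
Writing each back as its fraction gives the sorted order.
Final answer: 1/5, 1/4, 8/7, 3/2


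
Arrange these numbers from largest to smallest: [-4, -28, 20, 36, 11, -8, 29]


Original list: [-4, -28, 20, 36, 11, -8, 29]
Repeatedly take the largest remaining element:
  Remaining [-4, -28, 20, 36, 11, -8, 29] -> largest is 36
  Remaining [-4, -28, 20, 11, -8, 29] -> largest is 29
  Remaining [-4, -28, 20, 11, -8] -> largest is 20
  Remaining [-4, -28, 11, -8] -> largest is 11
  Remaining [-4, -28, -8] -> largest is -4
  Remaining [-28, -8] -> largest is -8
  Remaining [-28] -> largest is -28
Collecting the picks in order gives the descending list.
Final answer: [36, 29, 20, 11, -4, -8, -28]


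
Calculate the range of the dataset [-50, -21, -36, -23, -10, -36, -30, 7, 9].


Maximum value: 9
Minimum value: -50
Range = 9 - (-50) = 59
Final answer: 59


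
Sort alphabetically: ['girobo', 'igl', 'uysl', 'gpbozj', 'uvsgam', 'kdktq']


Compare strings character by character (the first differing letter decides):
  'girobo' < 'gpbozj' since 'i' < 'p' at position 2
  'gpbozj' < 'igl' since 'g' < 'i' at position 1
  'igl' < 'kdktq' since 'i' < 'k' at position 1
  'kdktq' < 'uvsgam' since 'k' < 'u' at position 1
  'uvsgam' < 'uysl' since 'v' < 'y' at position 2
Chaining these comparisons gives the alphabetical order.
Final answer: ['girobo', 'gpbozj', 'igl', 'kdktq', 'uvsgam', 'uysl']


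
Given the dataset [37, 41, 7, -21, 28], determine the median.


First, sort the list: [-21, 7, 28, 37, 41]
The list has 5 elements (odd count).
The middle index is 2 (0-based), and the element there is 28.
Final answer: 28


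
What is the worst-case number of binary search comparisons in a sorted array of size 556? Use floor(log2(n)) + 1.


Binary search halves the search space each step.
Maximum comparisons = floor(log2(556)) + 1
log2(556) = 9.1189
floor(log2(556)) = 9, so 9 + 1 = 10
Final answer: 10


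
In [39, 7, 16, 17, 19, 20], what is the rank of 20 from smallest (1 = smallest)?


Sort ascending: [7, 16, 17, 19, 20, 39]
Find 20 in the sorted list.
20 is at position 5 (1-indexed).
Final answer: 5


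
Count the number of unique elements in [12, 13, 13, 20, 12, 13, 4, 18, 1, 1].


List all unique values:
Distinct values: [1, 4, 12, 13, 18, 20]
Count = 6
Final answer: 6


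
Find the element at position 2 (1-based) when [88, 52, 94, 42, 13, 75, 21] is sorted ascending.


Sort ascending: [13, 21, 42, 52, 75, 88, 94]
The 2nd element (1-indexed) is at index 1.
Value = 21
Final answer: 21


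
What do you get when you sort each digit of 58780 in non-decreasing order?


The number 58780 has digits: 5, 8, 7, 8, 0
Sorted: 0, 5, 7, 8, 8
Joining the sorted digits gives the result.
Final answer: 05788


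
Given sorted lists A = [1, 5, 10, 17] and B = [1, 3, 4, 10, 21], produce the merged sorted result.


List A: [1, 5, 10, 17]
List B: [1, 3, 4, 10, 21]
Repeatedly compare the front elements and take the smaller:
  1 vs 1 -> take 1
  5 vs 1 -> take 1
  5 vs 3 -> take 3
  5 vs 4 -> take 4
  5 vs 10 -> take 5
  10 vs 10 -> take 10
  17 vs 10 -> take 10
  17 vs 21 -> take 17
  A is exhausted; append the rest of B: [21]
Final answer: [1, 1, 3, 4, 5, 10, 10, 17, 21]


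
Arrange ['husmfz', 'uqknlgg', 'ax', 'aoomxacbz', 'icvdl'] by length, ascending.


Compute lengths:
  'husmfz' has length 6
  'uqknlgg' has length 7
  'ax' has length 2
  'aoomxacbz' has length 9
  'icvdl' has length 5
Lengths in increasing order: 2 < 5 < 6 < 7 < 9
Listing the words in that order gives the answer.
Final answer: ['ax', 'icvdl', 'husmfz', 'uqknlgg', 'aoomxacbz']


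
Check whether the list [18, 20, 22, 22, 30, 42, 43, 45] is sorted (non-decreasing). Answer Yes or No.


Check consecutive pairs:
  18 <= 20? True
  20 <= 22? True
  22 <= 22? True
  22 <= 30? True
  30 <= 42? True
  42 <= 43? True
  43 <= 45? True
Every consecutive pair is in order, so the list is non-decreasing.
Final answer: Yes


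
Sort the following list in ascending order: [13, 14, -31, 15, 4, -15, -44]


Original list: [13, 14, -31, 15, 4, -15, -44]
Repeatedly take the smallest remaining element:
  Remaining [13, 14, -31, 15, 4, -15, -44] -> smallest is -44
  Remaining [13, 14, -31, 15, 4, -15] -> smallest is -31
  Remaining [13, 14, 15, 4, -15] -> smallest is -15
  Remaining [13, 14, 15, 4] -> smallest is 4
  Remaining [13, 14, 15] -> smallest is 13
  Remaining [14, 15] -> smallest is 14
  Remaining [15] -> smallest is 15
Collecting the picks in order gives the sorted list.
Final answer: [-44, -31, -15, 4, 13, 14, 15]


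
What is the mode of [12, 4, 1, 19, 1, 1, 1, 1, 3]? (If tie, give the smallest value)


Count the frequency of each value:
  1 appears 5 time(s)
  3 appears 1 time(s)
  4 appears 1 time(s)
  12 appears 1 time(s)
  19 appears 1 time(s)
Maximum frequency is 5.
Only 1 reaches that frequency, so it is the mode.
Final answer: 1


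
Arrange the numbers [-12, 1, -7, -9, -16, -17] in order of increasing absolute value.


Compute absolute values:
  |-12| = 12
  |1| = 1
  |-7| = 7
  |-9| = 9
  |-16| = 16
  |-17| = 17
Absolute values in increasing order: 1 < 7 < 9 < 12 < 16 < 17
Listing the original numbers in that order gives the answer.
Final answer: [1, -7, -9, -12, -16, -17]


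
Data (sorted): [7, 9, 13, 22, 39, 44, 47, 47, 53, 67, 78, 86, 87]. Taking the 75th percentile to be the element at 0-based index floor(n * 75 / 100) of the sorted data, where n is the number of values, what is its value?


The dataset has n = 13 elements.
Index = floor(13 * 75 / 100) = floor(975 / 100) = floor(9.75) = 9
Counting from index 0 in the sorted data, the element at index 9 is 67.
Final answer: 67


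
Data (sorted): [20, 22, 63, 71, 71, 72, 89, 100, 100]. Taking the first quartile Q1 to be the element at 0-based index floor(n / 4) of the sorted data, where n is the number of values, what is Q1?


The list has n = 9 elements.
Q1 index = floor(9 / 4) = floor(2.25) = 2
Counting from index 0 in the sorted data, the element at index 2 is 63.
Final answer: 63


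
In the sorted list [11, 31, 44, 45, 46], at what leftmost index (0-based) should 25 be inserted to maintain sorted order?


List is sorted: [11, 31, 44, 45, 46]
We need the leftmost position where 25 can be inserted, i.e. the first index whose element is >= 25 (or the end of the list if none is).
Binary search with low=0, high=5 (0-based indices):
  low=0, high=5, mid=2: a[2]=44 >= 25, so high = 2
  low=0, high=2, mid=1: a[1]=31 >= 25, so high = 1
  low=0, high=1, mid=0: a[0]=11 < 25, so low = 1
Now low = high = 1, so the insertion index is 1.
Final answer: 1


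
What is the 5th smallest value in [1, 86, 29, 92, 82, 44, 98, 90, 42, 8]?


Sort ascending: [1, 8, 29, 42, 44, 82, 86, 90, 92, 98]
The 5th element (1-indexed) is at index 4.
Value = 44
Final answer: 44


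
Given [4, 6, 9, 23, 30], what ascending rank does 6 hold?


Sort ascending: [4, 6, 9, 23, 30]
Find 6 in the sorted list.
6 is at position 2 (1-indexed).
Final answer: 2


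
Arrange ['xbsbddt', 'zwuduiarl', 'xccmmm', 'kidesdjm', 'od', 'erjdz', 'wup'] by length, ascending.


Compute lengths:
  'xbsbddt' has length 7
  'zwuduiarl' has length 9
  'xccmmm' has length 6
  'kidesdjm' has length 8
  'od' has length 2
  'erjdz' has length 5
  'wup' has length 3
Lengths in increasing order: 2 < 3 < 5 < 6 < 7 < 8 < 9
Listing the words in that order gives the answer.
Final answer: ['od', 'wup', 'erjdz', 'xccmmm', 'xbsbddt', 'kidesdjm', 'zwuduiarl']


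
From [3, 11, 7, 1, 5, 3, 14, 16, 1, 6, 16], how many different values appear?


List all unique values:
Distinct values: [1, 3, 5, 6, 7, 11, 14, 16]
Count = 8
Final answer: 8


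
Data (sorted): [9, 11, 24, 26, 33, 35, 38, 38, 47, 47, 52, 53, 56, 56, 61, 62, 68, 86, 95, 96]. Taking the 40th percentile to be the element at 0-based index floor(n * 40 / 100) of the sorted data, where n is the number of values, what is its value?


The dataset has n = 20 elements.
Index = floor(20 * 40 / 100) = floor(800 / 100) = floor(8) = 8
Counting from index 0 in the sorted data, the element at index 8 is 47.
Final answer: 47


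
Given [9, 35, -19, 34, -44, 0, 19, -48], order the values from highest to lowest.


Original list: [9, 35, -19, 34, -44, 0, 19, -48]
Repeatedly take the largest remaining element:
  Remaining [9, 35, -19, 34, -44, 0, 19, -48] -> largest is 35
  Remaining [9, -19, 34, -44, 0, 19, -48] -> largest is 34
  Remaining [9, -19, -44, 0, 19, -48] -> largest is 19
  Remaining [9, -19, -44, 0, -48] -> largest is 9
  Remaining [-19, -44, 0, -48] -> largest is 0
  Remaining [-19, -44, -48] -> largest is -19
  Remaining [-44, -48] -> largest is -44
  Remaining [-48] -> largest is -48
Collecting the picks in order gives the descending list.
Final answer: [35, 34, 19, 9, 0, -19, -44, -48]


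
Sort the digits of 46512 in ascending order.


The number 46512 has digits: 4, 6, 5, 1, 2
Sorted: 1, 2, 4, 5, 6
Joining the sorted digits gives the result.
Final answer: 12456


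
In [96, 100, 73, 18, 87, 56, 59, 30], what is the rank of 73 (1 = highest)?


Sort descending: [100, 96, 87, 73, 59, 56, 30, 18]
Find 73 in the sorted list.
73 is at position 4.
Final answer: 4


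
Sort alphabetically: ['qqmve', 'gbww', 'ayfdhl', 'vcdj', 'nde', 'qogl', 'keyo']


Compare strings character by character (the first differing letter decides):
  'ayfdhl' < 'gbww' since 'a' < 'g' at position 1
  'gbww' < 'keyo' since 'g' < 'k' at position 1
  'keyo' < 'nde' since 'k' < 'n' at position 1
  'nde' < 'qogl' since 'n' < 'q' at position 1
  'qogl' < 'qqmve' since 'o' < 'q' at position 2
  'qqmve' < 'vcdj' since 'q' < 'v' at position 1
Chaining these comparisons gives the alphabetical order.
Final answer: ['ayfdhl', 'gbww', 'keyo', 'nde', 'qogl', 'qqmve', 'vcdj']


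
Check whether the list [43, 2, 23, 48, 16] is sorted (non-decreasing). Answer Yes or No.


Check consecutive pairs:
  43 <= 2? False
  2 <= 23? True
  23 <= 48? True
  48 <= 16? False
2 consecutive pair(s) are out of order, so the list is not sorted.
Final answer: No


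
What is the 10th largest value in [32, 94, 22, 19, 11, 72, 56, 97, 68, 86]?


Sort descending: [97, 94, 86, 72, 68, 56, 32, 22, 19, 11]
The 10th element (1-indexed) is at index 9.
Value = 11
Final answer: 11


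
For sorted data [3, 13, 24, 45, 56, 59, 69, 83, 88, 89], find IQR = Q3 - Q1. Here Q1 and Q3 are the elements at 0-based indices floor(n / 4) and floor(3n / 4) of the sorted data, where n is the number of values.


The data has n = 10 elements.
Q1 index = floor(10 / 4) = floor(2.5) = 2; Q3 index = floor(3 * 10 / 4) = floor(7.5) = 7
Q1 = element at index 2 = 24
Q3 = element at index 7 = 83
IQR = 83 - 24 = 59
Final answer: 59


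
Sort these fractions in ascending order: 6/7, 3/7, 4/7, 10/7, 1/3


Convert to decimal for comparison:
  6/7 = 0.8571
  3/7 = 0.4286
  4/7 = 0.5714
  10/7 = 1.4286
  1/3 = 0.3333
Decimals in increasing order: 0.3333 < 0.4286 < 0.5714 < 0.8571 < 1.4286
Writing each back as its fraction gives the sorted order.
Final answer: 1/3, 3/7, 4/7, 6/7, 10/7


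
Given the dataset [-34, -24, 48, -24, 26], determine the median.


First, sort the list: [-34, -24, -24, 26, 48]
The list has 5 elements (odd count).
The middle index is 2 (0-based), and the element there is -24.
Final answer: -24


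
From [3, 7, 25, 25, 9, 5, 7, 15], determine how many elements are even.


Check each element:
  3 is odd
  7 is odd
  25 is odd
  25 is odd
  9 is odd
  5 is odd
  7 is odd
  15 is odd
Evens: []
Count of evens = 0
Final answer: 0


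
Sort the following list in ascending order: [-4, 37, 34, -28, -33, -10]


Original list: [-4, 37, 34, -28, -33, -10]
Repeatedly take the smallest remaining element:
  Remaining [-4, 37, 34, -28, -33, -10] -> smallest is -33
  Remaining [-4, 37, 34, -28, -10] -> smallest is -28
  Remaining [-4, 37, 34, -10] -> smallest is -10
  Remaining [-4, 37, 34] -> smallest is -4
  Remaining [37, 34] -> smallest is 34
  Remaining [37] -> smallest is 37
Collecting the picks in order gives the sorted list.
Final answer: [-33, -28, -10, -4, 34, 37]


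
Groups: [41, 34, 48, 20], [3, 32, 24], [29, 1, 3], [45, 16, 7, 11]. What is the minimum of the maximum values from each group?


Find max of each group:
  Group 1: [41, 34, 48, 20] -> max = 48
  Group 2: [3, 32, 24] -> max = 32
  Group 3: [29, 1, 3] -> max = 29
  Group 4: [45, 16, 7, 11] -> max = 45
Maxes: [48, 32, 29, 45]
Minimum of maxes = 29
Final answer: 29


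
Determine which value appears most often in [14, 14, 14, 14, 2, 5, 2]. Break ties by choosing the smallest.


Count the frequency of each value:
  2 appears 2 time(s)
  5 appears 1 time(s)
  14 appears 4 time(s)
Maximum frequency is 4.
Only 14 reaches that frequency, so it is the mode.
Final answer: 14


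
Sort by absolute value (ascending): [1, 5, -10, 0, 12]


Compute absolute values:
  |1| = 1
  |5| = 5
  |-10| = 10
  |0| = 0
  |12| = 12
Absolute values in increasing order: 0 < 1 < 5 < 10 < 12
Listing the original numbers in that order gives the answer.
Final answer: [0, 1, 5, -10, 12]


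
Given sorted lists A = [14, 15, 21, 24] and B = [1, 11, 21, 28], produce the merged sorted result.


List A: [14, 15, 21, 24]
List B: [1, 11, 21, 28]
Repeatedly compare the front elements and take the smaller:
  14 vs 1 -> take 1
  14 vs 11 -> take 11
  14 vs 21 -> take 14
  15 vs 21 -> take 15
  21 vs 21 -> take 21
  24 vs 21 -> take 21
  24 vs 28 -> take 24
  A is exhausted; append the rest of B: [28]
Final answer: [1, 11, 14, 15, 21, 21, 24, 28]


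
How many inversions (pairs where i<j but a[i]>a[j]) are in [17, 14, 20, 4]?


For each element, count the later elements that are smaller than it:
  17 (index 0): smaller elements after it = [14, 4] -> 2
  14 (index 1): smaller elements after it = [4] -> 1
  20 (index 2): smaller elements after it = [4] -> 1
Total inversions = 2 + 1 + 1 = 4
Final answer: 4


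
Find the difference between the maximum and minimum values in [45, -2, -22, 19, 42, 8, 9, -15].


Maximum value: 45
Minimum value: -22
Range = 45 - (-22) = 67
Final answer: 67


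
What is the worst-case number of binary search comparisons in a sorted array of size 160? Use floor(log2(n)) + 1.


Binary search halves the search space each step.
Maximum comparisons = floor(log2(160)) + 1
log2(160) = 7.3219
floor(log2(160)) = 7, so 7 + 1 = 8
Final answer: 8


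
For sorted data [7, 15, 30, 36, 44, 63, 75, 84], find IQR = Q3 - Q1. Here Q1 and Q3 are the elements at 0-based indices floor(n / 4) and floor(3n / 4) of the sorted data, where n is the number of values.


The data has n = 8 elements.
Q1 index = floor(8 / 4) = floor(2) = 2; Q3 index = floor(3 * 8 / 4) = floor(6) = 6
Q1 = element at index 2 = 30
Q3 = element at index 6 = 75
IQR = 75 - 30 = 45
Final answer: 45


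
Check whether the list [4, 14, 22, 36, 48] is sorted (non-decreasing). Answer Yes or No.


Check consecutive pairs:
  4 <= 14? True
  14 <= 22? True
  22 <= 36? True
  36 <= 48? True
Every consecutive pair is in order, so the list is non-decreasing.
Final answer: Yes


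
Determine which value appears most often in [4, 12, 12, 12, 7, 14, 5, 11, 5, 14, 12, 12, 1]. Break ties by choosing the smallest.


Count the frequency of each value:
  1 appears 1 time(s)
  4 appears 1 time(s)
  5 appears 2 time(s)
  7 appears 1 time(s)
  11 appears 1 time(s)
  12 appears 5 time(s)
  14 appears 2 time(s)
Maximum frequency is 5.
Only 12 reaches that frequency, so it is the mode.
Final answer: 12


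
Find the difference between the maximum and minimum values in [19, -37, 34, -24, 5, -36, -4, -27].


Maximum value: 34
Minimum value: -37
Range = 34 - (-37) = 71
Final answer: 71


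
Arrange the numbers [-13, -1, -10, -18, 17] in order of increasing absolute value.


Compute absolute values:
  |-13| = 13
  |-1| = 1
  |-10| = 10
  |-18| = 18
  |17| = 17
Absolute values in increasing order: 1 < 10 < 13 < 17 < 18
Listing the original numbers in that order gives the answer.
Final answer: [-1, -10, -13, 17, -18]
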